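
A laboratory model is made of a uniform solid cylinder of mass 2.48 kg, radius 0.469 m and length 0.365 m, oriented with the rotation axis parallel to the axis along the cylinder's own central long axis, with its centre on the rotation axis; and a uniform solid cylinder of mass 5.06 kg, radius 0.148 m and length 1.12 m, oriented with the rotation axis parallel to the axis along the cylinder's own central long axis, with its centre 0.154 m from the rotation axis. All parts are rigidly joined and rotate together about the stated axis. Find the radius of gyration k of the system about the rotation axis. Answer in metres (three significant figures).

0.244

Solid cylinder: I_cm = (1/2)MR² = (1/2)(2.48)(0.469)² = 0.27275 kg m^2; axis through the centre, so I = 0.27275 kg m^2.
Solid cylinder: I_cm = (1/2)MR² = (1/2)(5.06)(0.148)² = 0.055417 kg m^2; centre at d = 0.154 m, so the parallel axis theorem gives I = 0.055417 + (5.06)(0.154)² = 0.17542 kg m^2.
Total I = 0.44817 kg m^2; total mass M = 7.54 kg.
k = √(I/M) = √(0.44817/7.54) = 0.2438 m.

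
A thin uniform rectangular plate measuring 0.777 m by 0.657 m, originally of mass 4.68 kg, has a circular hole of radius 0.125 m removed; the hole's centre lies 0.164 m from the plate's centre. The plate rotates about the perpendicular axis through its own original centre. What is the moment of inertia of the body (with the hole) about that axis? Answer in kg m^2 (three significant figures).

Unpierced body about its centre: I₀ = (1/12)M(a²+b²) = (1/12)(4.68)[(0.777)² + (0.657)²] = 0.4038 kg m^2.
The removed disk has mass m = M·πr²/(ab) = (4.68)·π(0.125)²/(0.777·0.657) = 0.45002 kg (same uniform areal density).
Its moment of inertia about the rotation axis (parallel-axis theorem): I_hole = (1/2)mr² + md² = (1/2)(0.45002)(0.125)² + (0.45002)(0.164)² = 0.015619 kg m^2.
Treating the hole as negative mass, I = I₀ − I_hole = 0.4038 − 0.015619 = 0.38818 kg m^2.

0.388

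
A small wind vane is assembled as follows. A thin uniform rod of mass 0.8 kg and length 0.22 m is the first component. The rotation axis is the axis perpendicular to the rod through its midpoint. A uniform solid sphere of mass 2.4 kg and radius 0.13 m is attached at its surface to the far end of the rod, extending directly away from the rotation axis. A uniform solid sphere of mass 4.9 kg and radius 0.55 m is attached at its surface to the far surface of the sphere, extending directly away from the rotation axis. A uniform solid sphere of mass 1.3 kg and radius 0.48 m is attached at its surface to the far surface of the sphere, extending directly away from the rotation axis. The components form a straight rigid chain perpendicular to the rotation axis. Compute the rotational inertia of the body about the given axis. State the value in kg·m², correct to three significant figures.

Thin rod: I_cm = (1/12)ML² = (1/12)(0.8)(0.22)² = 0.0032267 kg·m²; axis through the centre, so I = 0.0032267 kg·m².
Solid sphere: I_cm = (2/5)MR² = (2/5)(2.4)(0.13)² = 0.016224 kg·m²; centre at d = 0.11 + 0.13 = 0.24 m, so the parallel axis theorem gives I = 0.016224 + (2.4)(0.24)² = 0.15446 kg·m².
Solid sphere: I_cm = (2/5)MR² = (2/5)(4.9)(0.55)² = 0.5929 kg·m²; centre at d = 0.11 + 0.13 + 0.13 + 0.55 = 0.92 m, so the parallel axis theorem gives I = 0.5929 + (4.9)(0.92)² = 4.7403 kg·m².
Solid sphere: I_cm = (2/5)MR² = (2/5)(1.3)(0.48)² = 0.11981 kg·m²; centre at d = 0.11 + 0.13 + 0.13 + 0.55 + 0.55 + 0.48 = 1.95 m, so the parallel axis theorem gives I = 0.11981 + (1.3)(1.95)² = 5.0631 kg·m².
Total I = 0.0032267 + 0.15446 + 4.7403 + 5.0631 = 9.961 kg·m².

9.96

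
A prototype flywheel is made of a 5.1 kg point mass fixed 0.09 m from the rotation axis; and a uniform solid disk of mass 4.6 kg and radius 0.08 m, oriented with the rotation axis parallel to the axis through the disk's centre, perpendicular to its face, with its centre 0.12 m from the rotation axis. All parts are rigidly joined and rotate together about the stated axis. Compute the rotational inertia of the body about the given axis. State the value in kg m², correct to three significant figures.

0.122

Point mass: I_cm = 0; centre at d = 0.09 m, so I = I_cm + Md² gives I = 0 + (5.1)(0.09)² = 0.04131 kg m².
Solid disk: I_cm = (1/2)MR² = (1/2)(4.6)(0.08)² = 0.01472 kg m²; centre at d = 0.12 m, so I = I_cm + Md² gives I = 0.01472 + (4.6)(0.12)² = 0.08096 kg m².
Total I = 0.04131 + 0.08096 = 0.12227 kg m².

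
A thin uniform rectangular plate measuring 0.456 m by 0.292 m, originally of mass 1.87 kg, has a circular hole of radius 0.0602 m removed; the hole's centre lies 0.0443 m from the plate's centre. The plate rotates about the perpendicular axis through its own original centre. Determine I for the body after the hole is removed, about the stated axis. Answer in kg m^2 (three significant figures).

Unpierced body about its centre: I₀ = (1/12)M(a²+b²) = (1/12)(1.87)[(0.456)² + (0.292)²] = 0.04569 kg m^2.
The removed disk has mass m = M·πr²/(ab) = (1.87)·π(0.0602)²/(0.456·0.292) = 0.1599 kg (same uniform areal density).
Its moment of inertia about the rotation axis (parallel-axis theorem): I_hole = (1/2)mr² + md² = (1/2)(0.1599)(0.0602)² + (0.1599)(0.0443)² = 0.00060353 kg m^2.
Treating the hole as negative mass, I = I₀ − I_hole = 0.04569 − 0.00060353 = 0.045087 kg m^2.

0.0451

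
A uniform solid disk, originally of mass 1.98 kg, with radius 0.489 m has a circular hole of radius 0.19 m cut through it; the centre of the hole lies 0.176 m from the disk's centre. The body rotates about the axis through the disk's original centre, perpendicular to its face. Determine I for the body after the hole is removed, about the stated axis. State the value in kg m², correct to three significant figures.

Unpierced body about its centre: I₀ = (1/2)MR² = (1/2)(1.98)(0.489)² = 0.23673 kg m².
The removed disk has mass m = M·(r/R)² = (1.98)(0.19/0.489)² = 0.29892 kg (same uniform areal density).
Its moment of inertia about the rotation axis (parallel-axis theorem): I_hole = (1/2)mr² + md² = (1/2)(0.29892)(0.19)² + (0.29892)(0.176)² = 0.014655 kg m².
Treating the hole as negative mass, I = I₀ − I_hole = 0.23673 − 0.014655 = 0.22207 kg m².

0.222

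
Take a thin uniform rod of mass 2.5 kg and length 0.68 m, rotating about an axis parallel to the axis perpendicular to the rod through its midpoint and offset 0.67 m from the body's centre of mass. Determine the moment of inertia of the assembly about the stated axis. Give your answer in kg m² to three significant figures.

1.22

I_cm = (1/12)ML² = (1/12)(2.5)(0.68)² = 0.096333 kg m²; centre at d = 0.67 m, so I = I_cm + Md² gives I = 0.096333 + (2.5)(0.67)² = 1.2186 kg m².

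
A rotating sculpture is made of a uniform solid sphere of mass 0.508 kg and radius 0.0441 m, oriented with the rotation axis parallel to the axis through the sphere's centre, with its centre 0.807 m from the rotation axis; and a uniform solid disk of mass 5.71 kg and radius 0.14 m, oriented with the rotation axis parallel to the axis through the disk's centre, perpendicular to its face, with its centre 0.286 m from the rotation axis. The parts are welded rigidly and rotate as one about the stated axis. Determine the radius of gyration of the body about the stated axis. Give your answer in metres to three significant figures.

0.371

Solid sphere: I_cm = (2/5)MR² = (2/5)(0.508)(0.0441)² = 0.00039519 kg m²; centre at d = 0.807 m, so the parallel axis theorem gives I = 0.00039519 + (0.508)(0.807)² = 0.33123 kg m².
Solid disk: I_cm = (1/2)MR² = (1/2)(5.71)(0.14)² = 0.055958 kg m²; centre at d = 0.286 m, so the parallel axis theorem gives I = 0.055958 + (5.71)(0.286)² = 0.52301 kg m².
Total I = 0.85424 kg m²; total mass M = 6.218 kg.
k = √(I/M) = √(0.85424/6.218) = 0.37065 m.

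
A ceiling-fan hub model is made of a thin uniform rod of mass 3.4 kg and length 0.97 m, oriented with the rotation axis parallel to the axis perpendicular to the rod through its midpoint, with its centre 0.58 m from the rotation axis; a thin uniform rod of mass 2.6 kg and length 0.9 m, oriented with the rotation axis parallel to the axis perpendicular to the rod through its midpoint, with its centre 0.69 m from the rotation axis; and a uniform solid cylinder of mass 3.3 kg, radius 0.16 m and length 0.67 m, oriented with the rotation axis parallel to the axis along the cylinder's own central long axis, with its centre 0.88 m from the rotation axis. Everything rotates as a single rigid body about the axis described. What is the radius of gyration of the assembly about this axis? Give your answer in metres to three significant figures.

Thin rod: I_cm = (1/12)ML² = (1/12)(3.4)(0.97)² = 0.26659 kg·m²; centre at d = 0.58 m, so the parallel axis theorem gives I = 0.26659 + (3.4)(0.58)² = 1.4103 kg·m².
Thin rod: I_cm = (1/12)ML² = (1/12)(2.6)(0.9)² = 0.1755 kg·m²; centre at d = 0.69 m, so the parallel axis theorem gives I = 0.1755 + (2.6)(0.69)² = 1.4134 kg·m².
Solid cylinder: I_cm = (1/2)MR² = (1/2)(3.3)(0.16)² = 0.04224 kg·m²; centre at d = 0.88 m, so the parallel axis theorem gives I = 0.04224 + (3.3)(0.88)² = 2.5978 kg·m².
Total I = 5.4215 kg·m²; total mass M = 9.3 kg.
k = √(I/M) = √(5.4215/9.3) = 0.76351 m.

0.764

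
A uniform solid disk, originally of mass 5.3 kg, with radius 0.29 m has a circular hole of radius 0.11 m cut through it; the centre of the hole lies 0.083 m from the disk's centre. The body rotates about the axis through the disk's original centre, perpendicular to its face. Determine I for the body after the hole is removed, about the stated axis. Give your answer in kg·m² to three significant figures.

0.213

Unpierced body about its centre: I₀ = (1/2)MR² = (1/2)(5.3)(0.29)² = 0.22286 kg·m².
The removed disk has mass m = M·(r/R)² = (5.3)(0.11/0.29)² = 0.76254 kg (same uniform areal density).
Its moment of inertia about the rotation axis (parallel-axis theorem): I_hole = (1/2)mr² + md² = (1/2)(0.76254)(0.11)² + (0.76254)(0.083)² = 0.0098666 kg·m².
Treating the hole as negative mass, I = I₀ − I_hole = 0.22286 − 0.0098666 = 0.213 kg·m².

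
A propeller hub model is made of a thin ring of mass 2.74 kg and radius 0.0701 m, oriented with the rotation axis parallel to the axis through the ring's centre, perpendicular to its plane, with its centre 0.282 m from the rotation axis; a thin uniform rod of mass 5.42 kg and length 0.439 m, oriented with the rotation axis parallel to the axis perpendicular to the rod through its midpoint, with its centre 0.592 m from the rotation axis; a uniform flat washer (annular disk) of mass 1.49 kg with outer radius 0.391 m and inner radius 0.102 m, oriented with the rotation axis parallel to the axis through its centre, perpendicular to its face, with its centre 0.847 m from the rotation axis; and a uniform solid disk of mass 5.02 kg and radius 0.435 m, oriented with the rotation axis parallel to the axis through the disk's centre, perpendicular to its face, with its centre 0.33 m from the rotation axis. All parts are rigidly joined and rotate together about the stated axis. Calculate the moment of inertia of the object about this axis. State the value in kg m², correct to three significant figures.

4.43

Thin ring: I_cm = MR² = (2.74)(0.0701)² = 0.013464 kg m²; centre at d = 0.282 m, so the parallel axis theorem gives I = 0.013464 + (2.74)(0.282)² = 0.23136 kg m².
Thin rod: I_cm = (1/12)ML² = (1/12)(5.42)(0.439)² = 0.087046 kg m²; centre at d = 0.592 m, so the parallel axis theorem gives I = 0.087046 + (5.42)(0.592)² = 1.9866 kg m².
Annular disk: I_cm = (1/2)M(R²+r²) = (1/2)(1.49)[(0.391)² + (0.102)²] = 0.12165 kg m²; centre at d = 0.847 m, so the parallel axis theorem gives I = 0.12165 + (1.49)(0.847)² = 1.1906 kg m².
Solid disk: I_cm = (1/2)MR² = (1/2)(5.02)(0.435)² = 0.47495 kg m²; centre at d = 0.33 m, so the parallel axis theorem gives I = 0.47495 + (5.02)(0.33)² = 1.0216 kg m².
Total I = 0.23136 + 1.9866 + 1.1906 + 1.0216 = 4.4301 kg m².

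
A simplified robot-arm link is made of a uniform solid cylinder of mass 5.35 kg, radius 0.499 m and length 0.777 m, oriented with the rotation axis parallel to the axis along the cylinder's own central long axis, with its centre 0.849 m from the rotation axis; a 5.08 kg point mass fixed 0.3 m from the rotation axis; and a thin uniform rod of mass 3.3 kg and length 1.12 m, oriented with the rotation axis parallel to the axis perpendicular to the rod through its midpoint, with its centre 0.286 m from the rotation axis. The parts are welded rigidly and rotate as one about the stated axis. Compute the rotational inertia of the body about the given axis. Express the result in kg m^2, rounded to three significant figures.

Solid cylinder: I_cm = (1/2)MR² = (1/2)(5.35)(0.499)² = 0.66608 kg m^2; centre at d = 0.849 m, so I = I_cm + Md² gives I = 0.66608 + (5.35)(0.849)² = 4.5224 kg m^2.
Point mass: I_cm = 0; centre at d = 0.3 m, so I = I_cm + Md² gives I = 0 + (5.08)(0.3)² = 0.4572 kg m^2.
Thin rod: I_cm = (1/12)ML² = (1/12)(3.3)(1.12)² = 0.34496 kg m^2; centre at d = 0.286 m, so I = I_cm + Md² gives I = 0.34496 + (3.3)(0.286)² = 0.61489 kg m^2.
Total I = 4.5224 + 0.4572 + 0.61489 = 5.5944 kg m^2.

5.59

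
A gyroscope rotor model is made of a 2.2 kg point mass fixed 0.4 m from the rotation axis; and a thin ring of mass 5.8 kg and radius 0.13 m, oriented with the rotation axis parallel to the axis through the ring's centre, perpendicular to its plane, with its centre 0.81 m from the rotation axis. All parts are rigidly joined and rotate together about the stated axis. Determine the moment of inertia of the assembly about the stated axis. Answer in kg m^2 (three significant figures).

Point mass: I_cm = 0; centre at d = 0.4 m, so the parallel axis theorem gives I = 0 + (2.2)(0.4)² = 0.352 kg m^2.
Thin ring: I_cm = MR² = (5.8)(0.13)² = 0.09802 kg m^2; centre at d = 0.81 m, so the parallel axis theorem gives I = 0.09802 + (5.8)(0.81)² = 3.9034 kg m^2.
Total I = 0.352 + 3.9034 = 4.2554 kg m^2.

4.26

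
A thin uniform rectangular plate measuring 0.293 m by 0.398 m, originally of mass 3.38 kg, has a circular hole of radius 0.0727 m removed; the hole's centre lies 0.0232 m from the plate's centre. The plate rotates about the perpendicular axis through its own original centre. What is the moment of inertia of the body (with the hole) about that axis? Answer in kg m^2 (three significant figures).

Unpierced body about its centre: I₀ = (1/12)M(a²+b²) = (1/12)(3.38)[(0.293)² + (0.398)²] = 0.068798 kg m^2.
The removed disk has mass m = M·πr²/(ab) = (3.38)·π(0.0727)²/(0.293·0.398) = 0.48127 kg (same uniform areal density).
Its moment of inertia about the rotation axis (parallel-axis theorem): I_hole = (1/2)mr² + md² = (1/2)(0.48127)(0.0727)² + (0.48127)(0.0232)² = 0.0015309 kg m^2.
Treating the hole as negative mass, I = I₀ − I_hole = 0.068798 − 0.0015309 = 0.067267 kg m^2.

0.0673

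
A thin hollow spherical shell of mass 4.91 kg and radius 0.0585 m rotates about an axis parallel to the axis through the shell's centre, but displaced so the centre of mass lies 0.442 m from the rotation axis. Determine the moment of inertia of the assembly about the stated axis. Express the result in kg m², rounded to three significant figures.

0.970

I_cm = (2/3)MR² = (2/3)(4.91)(0.0585)² = 0.011202 kg m²; centre at d = 0.442 m, so I = I_cm + Md² gives I = 0.011202 + (4.91)(0.442)² = 0.97044 kg m².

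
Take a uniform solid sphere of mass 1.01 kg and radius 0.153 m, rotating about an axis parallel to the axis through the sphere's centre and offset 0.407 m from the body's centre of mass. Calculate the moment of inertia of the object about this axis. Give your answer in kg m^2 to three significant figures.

I_cm = (2/5)MR² = (2/5)(1.01)(0.153)² = 0.0094572 kg m^2; centre at d = 0.407 m, so the parallel axis theorem gives I = 0.0094572 + (1.01)(0.407)² = 0.17676 kg m^2.

0.177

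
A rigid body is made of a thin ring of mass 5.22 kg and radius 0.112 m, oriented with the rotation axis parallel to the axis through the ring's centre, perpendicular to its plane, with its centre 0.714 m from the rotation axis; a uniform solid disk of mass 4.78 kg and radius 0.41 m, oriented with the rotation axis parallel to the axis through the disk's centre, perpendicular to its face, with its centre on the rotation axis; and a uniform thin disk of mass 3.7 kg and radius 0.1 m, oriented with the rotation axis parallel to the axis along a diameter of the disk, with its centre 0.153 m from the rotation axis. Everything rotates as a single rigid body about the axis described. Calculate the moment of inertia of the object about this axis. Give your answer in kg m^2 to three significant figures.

3.22

Thin ring: I_cm = MR² = (5.22)(0.112)² = 0.06548 kg m^2; centre at d = 0.714 m, so I = I_cm + Md² gives I = 0.06548 + (5.22)(0.714)² = 2.7266 kg m^2.
Solid disk: I_cm = (1/2)MR² = (1/2)(4.78)(0.41)² = 0.40176 kg m^2; axis through the centre, so I = 0.40176 kg m^2.
Thin disk: I_cm = (1/4)MR² = (1/4)(3.7)(0.1)² = 0.00925 kg m^2; centre at d = 0.153 m, so I = I_cm + Md² gives I = 0.00925 + (3.7)(0.153)² = 0.095863 kg m^2.
Total I = 2.7266 + 0.40176 + 0.095863 = 3.2242 kg m^2.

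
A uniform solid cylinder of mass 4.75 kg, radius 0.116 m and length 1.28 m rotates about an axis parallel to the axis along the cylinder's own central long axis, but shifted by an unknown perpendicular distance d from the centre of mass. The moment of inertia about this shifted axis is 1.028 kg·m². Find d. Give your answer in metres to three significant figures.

0.458

About the centre-of-mass axis, I_cm = (1/2)MR² = (1/2)(4.75)(0.116)² = 0.031958 kg·m².
Parallel axis theorem: I = I_cm + Md², so Md² = 1.028 − 0.031958 = 0.99604 kg·m².
d = √(0.99604 / 4.75) = 0.45792 m.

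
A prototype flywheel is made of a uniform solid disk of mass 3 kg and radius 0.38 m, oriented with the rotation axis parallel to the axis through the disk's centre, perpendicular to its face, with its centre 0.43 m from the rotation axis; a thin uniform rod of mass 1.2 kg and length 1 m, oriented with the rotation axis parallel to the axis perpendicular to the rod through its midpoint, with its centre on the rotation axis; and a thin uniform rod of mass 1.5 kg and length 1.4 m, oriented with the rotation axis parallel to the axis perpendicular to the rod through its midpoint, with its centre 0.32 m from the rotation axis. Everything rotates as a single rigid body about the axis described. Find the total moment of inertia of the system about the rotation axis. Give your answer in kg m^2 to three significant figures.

1.27

Solid disk: I_cm = (1/2)MR² = (1/2)(3)(0.38)² = 0.2166 kg m^2; centre at d = 0.43 m, so the parallel axis theorem gives I = 0.2166 + (3)(0.43)² = 0.7713 kg m^2.
Thin rod: I_cm = (1/12)ML² = (1/12)(1.2)(1)² = 0.1 kg m^2; axis through the centre, so I = 0.1 kg m^2.
Thin rod: I_cm = (1/12)ML² = (1/12)(1.5)(1.4)² = 0.245 kg m^2; centre at d = 0.32 m, so the parallel axis theorem gives I = 0.245 + (1.5)(0.32)² = 0.3986 kg m^2.
Total I = 0.7713 + 0.1 + 0.3986 = 1.2699 kg m^2.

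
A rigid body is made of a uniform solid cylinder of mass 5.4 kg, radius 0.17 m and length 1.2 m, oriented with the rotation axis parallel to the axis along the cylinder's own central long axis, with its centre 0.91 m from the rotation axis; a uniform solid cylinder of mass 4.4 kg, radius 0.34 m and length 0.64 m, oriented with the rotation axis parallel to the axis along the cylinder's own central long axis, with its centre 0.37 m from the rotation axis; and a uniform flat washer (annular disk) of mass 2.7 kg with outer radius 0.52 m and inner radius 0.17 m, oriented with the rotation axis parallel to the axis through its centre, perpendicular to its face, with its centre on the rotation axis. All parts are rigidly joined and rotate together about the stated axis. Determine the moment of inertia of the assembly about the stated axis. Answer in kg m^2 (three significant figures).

Solid cylinder: I_cm = (1/2)MR² = (1/2)(5.4)(0.17)² = 0.07803 kg m^2; centre at d = 0.91 m, so the parallel axis theorem gives I = 0.07803 + (5.4)(0.91)² = 4.5498 kg m^2.
Solid cylinder: I_cm = (1/2)MR² = (1/2)(4.4)(0.34)² = 0.25432 kg m^2; centre at d = 0.37 m, so the parallel axis theorem gives I = 0.25432 + (4.4)(0.37)² = 0.85668 kg m^2.
Annular disk: I_cm = (1/2)M(R²+r²) = (1/2)(2.7)[(0.52)² + (0.17)²] = 0.40406 kg m^2; axis through the centre, so I = 0.40406 kg m^2.
Total I = 4.5498 + 0.85668 + 0.40406 = 5.8105 kg m^2.

5.81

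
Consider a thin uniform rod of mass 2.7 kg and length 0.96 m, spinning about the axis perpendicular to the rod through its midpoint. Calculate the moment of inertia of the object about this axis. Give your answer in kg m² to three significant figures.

I_cm = (1/12)ML² = (1/12)(2.7)(0.96)² = 0.20736 kg m²; axis through the centre, so I = 0.20736 kg m².

0.207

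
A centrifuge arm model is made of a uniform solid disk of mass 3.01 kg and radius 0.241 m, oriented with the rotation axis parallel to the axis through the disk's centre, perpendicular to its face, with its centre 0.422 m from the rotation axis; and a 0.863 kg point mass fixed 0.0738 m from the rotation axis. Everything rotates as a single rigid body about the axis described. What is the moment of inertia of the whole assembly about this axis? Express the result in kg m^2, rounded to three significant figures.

0.628

Solid disk: I_cm = (1/2)MR² = (1/2)(3.01)(0.241)² = 0.087412 kg m^2; centre at d = 0.422 m, so the parallel axis theorem gives I = 0.087412 + (3.01)(0.422)² = 0.62344 kg m^2.
Point mass: I_cm = 0; centre at d = 0.0738 m, so the parallel axis theorem gives I = 0 + (0.863)(0.0738)² = 0.0047003 kg m^2.
Total I = 0.62344 + 0.0047003 = 0.62815 kg m^2.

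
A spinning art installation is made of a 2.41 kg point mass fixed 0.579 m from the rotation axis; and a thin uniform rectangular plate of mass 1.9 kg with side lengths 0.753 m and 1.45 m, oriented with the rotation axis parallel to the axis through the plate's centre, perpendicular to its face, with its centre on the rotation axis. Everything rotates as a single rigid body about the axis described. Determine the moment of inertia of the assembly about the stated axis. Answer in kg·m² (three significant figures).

Point mass: I_cm = 0; centre at d = 0.579 m, so I = I_cm + Md² gives I = 0 + (2.41)(0.579)² = 0.80793 kg·m².
Rectangular plate: I_cm = (1/12)M(a²+b²) = (1/12)(1.9)[(0.753)² + (1.45)²] = 0.42267 kg·m²; axis through the centre, so I = 0.42267 kg·m².
Total I = 0.80793 + 0.42267 = 1.2306 kg·m².

1.23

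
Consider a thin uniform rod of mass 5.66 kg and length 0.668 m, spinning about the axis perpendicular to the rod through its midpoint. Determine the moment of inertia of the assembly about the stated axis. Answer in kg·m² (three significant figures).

0.210

I_cm = (1/12)ML² = (1/12)(5.66)(0.668)² = 0.21047 kg·m²; axis through the centre, so I = 0.21047 kg·m².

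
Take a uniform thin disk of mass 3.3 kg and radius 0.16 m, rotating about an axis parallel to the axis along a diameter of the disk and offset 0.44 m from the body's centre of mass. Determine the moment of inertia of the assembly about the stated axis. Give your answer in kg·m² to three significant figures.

I_cm = (1/4)MR² = (1/4)(3.3)(0.16)² = 0.02112 kg·m²; centre at d = 0.44 m, so the parallel axis theorem gives I = 0.02112 + (3.3)(0.44)² = 0.66 kg·m².

0.660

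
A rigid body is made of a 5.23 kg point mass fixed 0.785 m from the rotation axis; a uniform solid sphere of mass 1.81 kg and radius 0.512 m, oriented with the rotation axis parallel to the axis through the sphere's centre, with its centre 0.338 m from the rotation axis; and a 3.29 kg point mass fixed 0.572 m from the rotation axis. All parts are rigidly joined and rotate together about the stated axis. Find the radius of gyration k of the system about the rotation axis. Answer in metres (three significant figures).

Point mass: I_cm = 0; centre at d = 0.785 m, so I = I_cm + Md² gives I = 0 + (5.23)(0.785)² = 3.2229 kg m².
Solid sphere: I_cm = (2/5)MR² = (2/5)(1.81)(0.512)² = 0.18979 kg m²; centre at d = 0.338 m, so I = I_cm + Md² gives I = 0.18979 + (1.81)(0.338)² = 0.39657 kg m².
Point mass: I_cm = 0; centre at d = 0.572 m, so I = I_cm + Md² gives I = 0 + (3.29)(0.572)² = 1.0764 kg m².
Total I = 4.6959 kg m²; total mass M = 10.33 kg.
k = √(I/M) = √(4.6959/10.33) = 0.67423 m.

0.674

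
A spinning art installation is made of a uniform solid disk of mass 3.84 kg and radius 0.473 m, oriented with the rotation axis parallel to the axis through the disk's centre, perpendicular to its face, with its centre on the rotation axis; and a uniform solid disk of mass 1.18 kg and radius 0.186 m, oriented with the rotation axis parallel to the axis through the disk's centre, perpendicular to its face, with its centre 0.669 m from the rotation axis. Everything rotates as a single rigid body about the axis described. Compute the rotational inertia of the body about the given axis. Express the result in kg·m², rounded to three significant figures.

Solid disk: I_cm = (1/2)MR² = (1/2)(3.84)(0.473)² = 0.42956 kg·m²; axis through the centre, so I = 0.42956 kg·m².
Solid disk: I_cm = (1/2)MR² = (1/2)(1.18)(0.186)² = 0.020412 kg·m²; centre at d = 0.669 m, so I = I_cm + Md² gives I = 0.020412 + (1.18)(0.669)² = 0.54853 kg·m².
Total I = 0.42956 + 0.54853 = 0.97809 kg·m².

0.978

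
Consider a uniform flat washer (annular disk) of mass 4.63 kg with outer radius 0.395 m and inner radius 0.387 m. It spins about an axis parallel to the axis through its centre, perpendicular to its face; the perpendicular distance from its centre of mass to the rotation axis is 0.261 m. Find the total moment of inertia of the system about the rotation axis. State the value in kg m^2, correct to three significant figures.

I_cm = (1/2)M(R²+r²) = (1/2)(4.63)[(0.395)² + (0.387)²] = 0.70791 kg m^2; centre at d = 0.261 m, so I = I_cm + Md² gives I = 0.70791 + (4.63)(0.261)² = 1.0233 kg m^2.

1.02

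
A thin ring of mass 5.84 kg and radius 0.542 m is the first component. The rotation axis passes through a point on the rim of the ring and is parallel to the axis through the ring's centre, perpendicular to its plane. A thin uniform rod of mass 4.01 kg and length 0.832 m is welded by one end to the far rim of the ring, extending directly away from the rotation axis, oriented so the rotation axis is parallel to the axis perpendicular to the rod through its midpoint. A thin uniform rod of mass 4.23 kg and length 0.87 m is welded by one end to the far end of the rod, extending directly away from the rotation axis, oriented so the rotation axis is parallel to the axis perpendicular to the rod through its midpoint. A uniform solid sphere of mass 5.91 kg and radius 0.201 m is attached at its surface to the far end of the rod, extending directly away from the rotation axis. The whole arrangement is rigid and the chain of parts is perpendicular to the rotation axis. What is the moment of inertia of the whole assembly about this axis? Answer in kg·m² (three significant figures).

Thin ring: I_cm = MR² = (5.84)(0.542)² = 1.7156 kg·m²; centre at d = 0.542 m, so I = I_cm + Md² gives I = 1.7156 + (5.84)(0.542)² = 3.4312 kg·m².
Thin rod: I_cm = (1/12)ML² = (1/12)(4.01)(0.832)² = 0.23132 kg·m²; centre at d = 0.542 + 0.542 + 0.416 = 1.5 m, so I = I_cm + Md² gives I = 0.23132 + (4.01)(1.5)² = 9.2538 kg·m².
Thin rod: I_cm = (1/12)ML² = (1/12)(4.23)(0.87)² = 0.26681 kg·m²; centre at d = 0.542 + 0.542 + 0.416 + 0.416 + 0.435 = 2.351 m, so I = I_cm + Md² gives I = 0.26681 + (4.23)(2.351)² = 23.647 kg·m².
Solid sphere: I_cm = (2/5)MR² = (2/5)(5.91)(0.201)² = 0.095508 kg·m²; centre at d = 0.542 + 0.542 + 0.416 + 0.416 + 0.435 + 0.435 + 0.201 = 2.987 m, so I = I_cm + Md² gives I = 0.095508 + (5.91)(2.987)² = 52.826 kg·m².
Total I = 3.4312 + 9.2538 + 23.647 + 52.826 = 89.157 kg·m².

89.2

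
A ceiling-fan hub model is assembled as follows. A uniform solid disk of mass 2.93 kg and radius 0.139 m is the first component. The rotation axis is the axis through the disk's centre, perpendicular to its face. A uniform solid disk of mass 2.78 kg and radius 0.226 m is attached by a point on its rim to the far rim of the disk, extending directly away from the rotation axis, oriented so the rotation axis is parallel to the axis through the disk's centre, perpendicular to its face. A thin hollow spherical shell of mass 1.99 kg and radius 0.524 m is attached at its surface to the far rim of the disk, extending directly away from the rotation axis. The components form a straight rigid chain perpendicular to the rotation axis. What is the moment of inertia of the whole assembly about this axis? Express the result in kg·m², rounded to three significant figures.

Solid disk: I_cm = (1/2)MR² = (1/2)(2.93)(0.139)² = 0.028305 kg·m²; axis through the centre, so I = 0.028305 kg·m².
Solid disk: I_cm = (1/2)MR² = (1/2)(2.78)(0.226)² = 0.070996 kg·m²; centre at d = 0.139 + 0.226 = 0.365 m, so I = I_cm + Md² gives I = 0.070996 + (2.78)(0.365)² = 0.44136 kg·m².
Spherical shell: I_cm = (2/3)MR² = (2/3)(1.99)(0.524)² = 0.36427 kg·m²; centre at d = 0.139 + 0.226 + 0.226 + 0.524 = 1.115 m, so I = I_cm + Md² gives I = 0.36427 + (1.99)(1.115)² = 2.8383 kg·m².
Total I = 0.028305 + 0.44136 + 2.8383 = 3.308 kg·m².

3.31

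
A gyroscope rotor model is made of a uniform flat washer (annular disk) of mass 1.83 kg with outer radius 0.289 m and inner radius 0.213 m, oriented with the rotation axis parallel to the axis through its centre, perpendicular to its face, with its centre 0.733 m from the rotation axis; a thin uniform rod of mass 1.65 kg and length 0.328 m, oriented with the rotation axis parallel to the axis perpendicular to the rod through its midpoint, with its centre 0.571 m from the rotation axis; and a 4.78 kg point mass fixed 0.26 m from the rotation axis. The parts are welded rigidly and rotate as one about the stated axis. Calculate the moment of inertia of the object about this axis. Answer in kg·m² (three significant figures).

Annular disk: I_cm = (1/2)M(R²+r²) = (1/2)(1.83)[(0.289)² + (0.213)²] = 0.11793 kg·m²; centre at d = 0.733 m, so I = I_cm + Md² gives I = 0.11793 + (1.83)(0.733)² = 1.1012 kg·m².
Thin rod: I_cm = (1/12)ML² = (1/12)(1.65)(0.328)² = 0.014793 kg·m²; centre at d = 0.571 m, so I = I_cm + Md² gives I = 0.014793 + (1.65)(0.571)² = 0.55276 kg·m².
Point mass: I_cm = 0; centre at d = 0.26 m, so I = I_cm + Md² gives I = 0 + (4.78)(0.26)² = 0.32313 kg·m².
Total I = 1.1012 + 0.55276 + 0.32313 = 1.9771 kg·m².

1.98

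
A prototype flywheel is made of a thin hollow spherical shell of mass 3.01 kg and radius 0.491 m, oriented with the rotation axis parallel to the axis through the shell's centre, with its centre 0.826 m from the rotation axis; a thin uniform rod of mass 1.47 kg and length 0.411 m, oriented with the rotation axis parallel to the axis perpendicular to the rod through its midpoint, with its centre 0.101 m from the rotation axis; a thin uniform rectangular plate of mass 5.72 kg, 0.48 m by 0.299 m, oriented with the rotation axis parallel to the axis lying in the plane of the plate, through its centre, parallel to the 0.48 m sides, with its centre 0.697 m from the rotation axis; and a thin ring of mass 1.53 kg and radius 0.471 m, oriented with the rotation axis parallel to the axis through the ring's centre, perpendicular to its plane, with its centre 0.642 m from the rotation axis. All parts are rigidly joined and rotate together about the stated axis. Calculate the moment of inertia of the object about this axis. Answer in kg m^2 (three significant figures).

Spherical shell: I_cm = (2/3)MR² = (2/3)(3.01)(0.491)² = 0.48377 kg m^2; centre at d = 0.826 m, so the parallel axis theorem gives I = 0.48377 + (3.01)(0.826)² = 2.5374 kg m^2.
Thin rod: I_cm = (1/12)ML² = (1/12)(1.47)(0.411)² = 0.020693 kg m^2; centre at d = 0.101 m, so the parallel axis theorem gives I = 0.020693 + (1.47)(0.101)² = 0.035688 kg m^2.
Rectangular plate: I_cm = (1/12)Mb² = (1/12)(5.72)(0.299)² = 0.042614 kg m^2; centre at d = 0.697 m, so the parallel axis theorem gives I = 0.042614 + (5.72)(0.697)² = 2.8214 kg m^2.
Thin ring: I_cm = MR² = (1.53)(0.471)² = 0.33942 kg m^2; centre at d = 0.642 m, so the parallel axis theorem gives I = 0.33942 + (1.53)(0.642)² = 0.97003 kg m^2.
Total I = 2.5374 + 0.035688 + 2.8214 + 0.97003 = 6.3646 kg m^2.

6.36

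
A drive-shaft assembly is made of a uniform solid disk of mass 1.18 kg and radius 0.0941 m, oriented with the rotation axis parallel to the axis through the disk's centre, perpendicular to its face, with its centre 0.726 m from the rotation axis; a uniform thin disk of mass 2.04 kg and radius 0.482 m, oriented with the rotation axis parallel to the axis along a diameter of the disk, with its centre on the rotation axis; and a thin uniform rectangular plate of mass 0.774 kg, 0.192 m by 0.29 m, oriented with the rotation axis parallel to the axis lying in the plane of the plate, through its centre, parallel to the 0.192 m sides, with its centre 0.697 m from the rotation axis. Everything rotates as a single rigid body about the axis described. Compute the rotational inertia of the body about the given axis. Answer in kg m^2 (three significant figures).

Solid disk: I_cm = (1/2)MR² = (1/2)(1.18)(0.0941)² = 0.0052243 kg m^2; centre at d = 0.726 m, so I = I_cm + Md² gives I = 0.0052243 + (1.18)(0.726)² = 0.62717 kg m^2.
Thin disk: I_cm = (1/4)MR² = (1/4)(2.04)(0.482)² = 0.11849 kg m^2; axis through the centre, so I = 0.11849 kg m^2.
Rectangular plate: I_cm = (1/12)Mb² = (1/12)(0.774)(0.29)² = 0.0054244 kg m^2; centre at d = 0.697 m, so I = I_cm + Md² gives I = 0.0054244 + (0.774)(0.697)² = 0.38144 kg m^2.
Total I = 0.62717 + 0.11849 + 0.38144 = 1.1271 kg m^2.

1.13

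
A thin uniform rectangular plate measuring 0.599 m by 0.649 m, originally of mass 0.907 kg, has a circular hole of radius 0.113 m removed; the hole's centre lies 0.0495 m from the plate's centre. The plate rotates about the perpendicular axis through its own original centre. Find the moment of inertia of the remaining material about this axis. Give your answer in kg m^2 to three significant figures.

0.0581

Unpierced body about its centre: I₀ = (1/12)M(a²+b²) = (1/12)(0.907)[(0.599)² + (0.649)²] = 0.058955 kg m^2.
The removed disk has mass m = M·πr²/(ab) = (0.907)·π(0.113)²/(0.599·0.649) = 0.093593 kg (same uniform areal density).
Its moment of inertia about the rotation axis (parallel-axis theorem): I_hole = (1/2)mr² + md² = (1/2)(0.093593)(0.113)² + (0.093593)(0.0495)² = 0.00082687 kg m^2.
Treating the hole as negative mass, I = I₀ − I_hole = 0.058955 − 0.00082687 = 0.058128 kg m^2.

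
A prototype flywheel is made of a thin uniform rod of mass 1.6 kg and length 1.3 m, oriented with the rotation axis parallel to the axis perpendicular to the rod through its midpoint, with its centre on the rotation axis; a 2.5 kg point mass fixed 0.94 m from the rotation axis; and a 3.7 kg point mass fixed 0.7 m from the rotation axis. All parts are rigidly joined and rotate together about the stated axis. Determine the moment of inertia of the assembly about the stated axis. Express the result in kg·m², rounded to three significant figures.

4.25

Thin rod: I_cm = (1/12)ML² = (1/12)(1.6)(1.3)² = 0.22533 kg·m²; axis through the centre, so I = 0.22533 kg·m².
Point mass: I_cm = 0; centre at d = 0.94 m, so I = I_cm + Md² gives I = 0 + (2.5)(0.94)² = 2.209 kg·m².
Point mass: I_cm = 0; centre at d = 0.7 m, so I = I_cm + Md² gives I = 0 + (3.7)(0.7)² = 1.813 kg·m².
Total I = 0.22533 + 2.209 + 1.813 = 4.2473 kg·m².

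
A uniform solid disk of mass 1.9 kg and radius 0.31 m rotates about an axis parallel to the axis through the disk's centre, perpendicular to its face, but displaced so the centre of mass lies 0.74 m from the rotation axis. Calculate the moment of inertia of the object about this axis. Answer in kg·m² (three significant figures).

1.13

I_cm = (1/2)MR² = (1/2)(1.9)(0.31)² = 0.091295 kg·m²; centre at d = 0.74 m, so the parallel axis theorem gives I = 0.091295 + (1.9)(0.74)² = 1.1317 kg·m².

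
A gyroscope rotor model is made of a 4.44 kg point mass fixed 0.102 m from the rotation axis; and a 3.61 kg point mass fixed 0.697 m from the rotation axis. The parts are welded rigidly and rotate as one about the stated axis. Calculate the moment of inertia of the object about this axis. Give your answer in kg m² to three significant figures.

1.80

Point mass: I_cm = 0; centre at d = 0.102 m, so the parallel axis theorem gives I = 0 + (4.44)(0.102)² = 0.046194 kg m².
Point mass: I_cm = 0; centre at d = 0.697 m, so the parallel axis theorem gives I = 0 + (3.61)(0.697)² = 1.7538 kg m².
Total I = 0.046194 + 1.7538 = 1.8 kg m².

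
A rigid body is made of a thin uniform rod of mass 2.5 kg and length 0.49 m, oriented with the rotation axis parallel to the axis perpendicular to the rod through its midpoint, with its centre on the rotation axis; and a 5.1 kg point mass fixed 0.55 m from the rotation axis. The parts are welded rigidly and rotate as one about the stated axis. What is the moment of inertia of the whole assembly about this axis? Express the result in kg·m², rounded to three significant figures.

1.59

Thin rod: I_cm = (1/12)ML² = (1/12)(2.5)(0.49)² = 0.050021 kg·m²; axis through the centre, so I = 0.050021 kg·m².
Point mass: I_cm = 0; centre at d = 0.55 m, so the parallel axis theorem gives I = 0 + (5.1)(0.55)² = 1.5428 kg·m².
Total I = 0.050021 + 1.5428 = 1.5928 kg·m².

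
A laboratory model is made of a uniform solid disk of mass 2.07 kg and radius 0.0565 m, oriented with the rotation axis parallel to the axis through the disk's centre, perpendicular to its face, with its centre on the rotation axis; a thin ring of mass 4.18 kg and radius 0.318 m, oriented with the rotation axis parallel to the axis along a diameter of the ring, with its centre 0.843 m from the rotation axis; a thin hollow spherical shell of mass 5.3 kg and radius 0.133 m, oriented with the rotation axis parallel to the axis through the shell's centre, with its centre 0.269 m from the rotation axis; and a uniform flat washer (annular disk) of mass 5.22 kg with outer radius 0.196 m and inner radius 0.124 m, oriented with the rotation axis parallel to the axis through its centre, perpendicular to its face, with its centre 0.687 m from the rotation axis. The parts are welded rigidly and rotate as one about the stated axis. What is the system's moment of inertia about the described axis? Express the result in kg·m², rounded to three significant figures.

Solid disk: I_cm = (1/2)MR² = (1/2)(2.07)(0.0565)² = 0.003304 kg·m²; axis through the centre, so I = 0.003304 kg·m².
Thin ring: I_cm = (1/2)MR² = (1/2)(4.18)(0.318)² = 0.21135 kg·m²; centre at d = 0.843 m, so the parallel axis theorem gives I = 0.21135 + (4.18)(0.843)² = 3.1819 kg·m².
Spherical shell: I_cm = (2/3)MR² = (2/3)(5.3)(0.133)² = 0.062501 kg·m²; centre at d = 0.269 m, so the parallel axis theorem gives I = 0.062501 + (5.3)(0.269)² = 0.44601 kg·m².
Annular disk: I_cm = (1/2)M(R²+r²) = (1/2)(5.22)[(0.196)² + (0.124)²] = 0.1404 kg·m²; centre at d = 0.687 m, so the parallel axis theorem gives I = 0.1404 + (5.22)(0.687)² = 2.6041 kg·m².
Total I = 0.003304 + 3.1819 + 0.44601 + 2.6041 = 6.2353 kg·m².

6.24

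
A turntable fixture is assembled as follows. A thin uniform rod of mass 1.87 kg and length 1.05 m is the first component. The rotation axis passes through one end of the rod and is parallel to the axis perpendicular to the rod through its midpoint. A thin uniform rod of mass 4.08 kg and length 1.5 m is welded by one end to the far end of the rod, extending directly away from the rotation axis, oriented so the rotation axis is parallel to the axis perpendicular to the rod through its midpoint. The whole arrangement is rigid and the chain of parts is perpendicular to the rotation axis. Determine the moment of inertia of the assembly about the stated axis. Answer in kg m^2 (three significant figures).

14.7

Thin rod: I_cm = (1/12)ML² = (1/12)(1.87)(1.05)² = 0.17181 kg m^2; centre at d = 0.525 m, so the parallel axis theorem gives I = 0.17181 + (1.87)(0.525)² = 0.68722 kg m^2.
Thin rod: I_cm = (1/12)ML² = (1/12)(4.08)(1.5)² = 0.765 kg m^2; centre at d = 0.525 + 0.525 + 0.75 = 1.8 m, so the parallel axis theorem gives I = 0.765 + (4.08)(1.8)² = 13.984 kg m^2.
Total I = 0.68722 + 13.984 = 14.671 kg m^2.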